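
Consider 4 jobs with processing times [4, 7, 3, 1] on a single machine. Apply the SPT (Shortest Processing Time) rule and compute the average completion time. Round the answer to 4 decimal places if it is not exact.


Sort jobs by processing time (SPT order): [1, 3, 4, 7]
Compute completion times sequentially:
  Job 1: processing = 1, completes at 1
  Job 2: processing = 3, completes at 4
  Job 3: processing = 4, completes at 8
  Job 4: processing = 7, completes at 15
Sum of completion times = 28
Average completion time = 28/4 = 7.0

7.0


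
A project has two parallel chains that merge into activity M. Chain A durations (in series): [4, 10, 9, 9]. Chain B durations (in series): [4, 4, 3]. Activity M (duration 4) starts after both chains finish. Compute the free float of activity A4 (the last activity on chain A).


ES(A4) = sum of predecessors on chain A = 23
EF(A4) = ES + duration = 23 + 9 = 32
Successor of A4 is M. ES(M) = max(sum(A), sum(B)) = max(32, 11) = 32
Free float = ES(successor) - EF(current) = 32 - 32 = 0

0


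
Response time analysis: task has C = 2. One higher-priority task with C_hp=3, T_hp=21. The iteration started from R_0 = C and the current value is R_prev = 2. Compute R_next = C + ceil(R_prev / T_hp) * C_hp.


R_next = C + ceil(R_prev / T_hp) * C_hp
ceil(2 / 21) = ceil(0.0952) = 1
Interference = 1 * 3 = 3
R_next = 2 + 3 = 5

5


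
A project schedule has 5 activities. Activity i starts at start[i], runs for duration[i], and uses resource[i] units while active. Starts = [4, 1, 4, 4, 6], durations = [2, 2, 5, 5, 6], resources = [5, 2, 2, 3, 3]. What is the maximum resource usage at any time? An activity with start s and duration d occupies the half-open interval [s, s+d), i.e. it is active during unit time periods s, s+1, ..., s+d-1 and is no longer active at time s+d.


Each activity i is active on [start_i, start_i + duration_i).
Compute total resource usage per time slot:
  t=0: active resources = [], total = 0
  t=1: active resources = [2], total = 2
  t=2: active resources = [2], total = 2
  t=3: active resources = [], total = 0
  t=4: active resources = [5, 2, 3], total = 10
  t=5: active resources = [5, 2, 3], total = 10
  t=6: active resources = [2, 3, 3], total = 8
  t=7: active resources = [2, 3, 3], total = 8
  t=8: active resources = [2, 3, 3], total = 8
  t=9: active resources = [3], total = 3
  t=10: active resources = [3], total = 3
  t=11: active resources = [3], total = 3
Peak resource demand = 10

10


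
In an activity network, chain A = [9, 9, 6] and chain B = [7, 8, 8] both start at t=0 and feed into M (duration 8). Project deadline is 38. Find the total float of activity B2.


Forward pass: ES(B2) = sum of predecessors on chain B = 7
EF = ES + duration = 7 + 8 = 15
Backward pass: LF(M) = deadline = 38; LS(M) = 38 - 8 = 30
LF(B2) = LS(M) - sum(successors on chain B) = 30 - 8 = 22
LS = LF - duration = 22 - 8 = 14
Total float = LS - ES = 14 - 7 = 7

7


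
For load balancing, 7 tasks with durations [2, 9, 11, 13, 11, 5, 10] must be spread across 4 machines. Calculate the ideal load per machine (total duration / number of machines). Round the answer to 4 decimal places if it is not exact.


Total processing time = 2 + 9 + 11 + 13 + 11 + 5 + 10 = 61
Number of machines = 4
Ideal balanced load = 61 / 4 = 15.25

15.25


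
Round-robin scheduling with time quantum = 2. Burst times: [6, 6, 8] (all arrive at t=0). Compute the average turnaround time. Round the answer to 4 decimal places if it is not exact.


Time quantum = 2
Execution trace:
  J1 runs 2 units, time = 2
  J2 runs 2 units, time = 4
  J3 runs 2 units, time = 6
  J1 runs 2 units, time = 8
  J2 runs 2 units, time = 10
  J3 runs 2 units, time = 12
  J1 runs 2 units, time = 14
  J2 runs 2 units, time = 16
  J3 runs 2 units, time = 18
  J3 runs 2 units, time = 20
Finish times: [14, 16, 20]
Average turnaround = 50/3 = 16.6667

16.6667


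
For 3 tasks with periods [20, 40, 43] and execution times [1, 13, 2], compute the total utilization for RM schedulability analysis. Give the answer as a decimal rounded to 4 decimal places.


Compute individual utilizations (exact fractions):
  Task 1: C/T = 1/20 (approx. 0.05)
  Task 2: C/T = 13/40 (approx. 0.325)
  Task 3: C/T = 2/43 (approx. 0.0465)
Total utilization U = 1/20 + 13/40 + 2/43 = 145/344
Rounded to 4 decimal places: U = 0.4215
RM (Liu & Layland) bound for 3 tasks = 0.779763; compare with U = 145/344 (approx. 0.421512)
U <= bound, so schedulable by RM sufficient condition.

0.4215


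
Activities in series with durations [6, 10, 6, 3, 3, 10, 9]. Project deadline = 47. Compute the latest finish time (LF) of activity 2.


LF(activity 2) = deadline - sum of successor durations
Successors: activities 3 through 7 with durations [6, 3, 3, 10, 9]
Sum of successor durations = 31
LF = 47 - 31 = 16

16


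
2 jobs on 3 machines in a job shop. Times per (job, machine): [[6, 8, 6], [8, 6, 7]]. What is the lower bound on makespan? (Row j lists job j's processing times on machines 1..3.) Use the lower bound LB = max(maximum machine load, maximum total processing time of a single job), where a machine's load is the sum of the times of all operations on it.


Machine loads:
  Machine 1: 6 + 8 = 14
  Machine 2: 8 + 6 = 14
  Machine 3: 6 + 7 = 13
Max machine load = 14
Job totals:
  Job 1: 20
  Job 2: 21
Max job total = 21
Lower bound = max(14, 21) = 21

21


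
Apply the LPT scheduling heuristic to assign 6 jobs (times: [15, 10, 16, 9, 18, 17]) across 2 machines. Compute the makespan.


Sort jobs in decreasing order (LPT): [18, 17, 16, 15, 10, 9]
Assign each job to the least loaded machine:
  Machine 1: jobs [18, 15, 10], load = 43
  Machine 2: jobs [17, 16, 9], load = 42
Makespan = max load = 43

43


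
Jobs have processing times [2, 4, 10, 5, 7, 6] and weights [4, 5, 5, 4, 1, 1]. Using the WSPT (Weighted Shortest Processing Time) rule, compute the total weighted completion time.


Compute p/w ratios and sort ascending (WSPT): [(2, 4), (4, 5), (5, 4), (10, 5), (6, 1), (7, 1)]
Compute weighted completion times:
  Job (p=2,w=4): C=2, w*C=4*2=8
  Job (p=4,w=5): C=6, w*C=5*6=30
  Job (p=5,w=4): C=11, w*C=4*11=44
  Job (p=10,w=5): C=21, w*C=5*21=105
  Job (p=6,w=1): C=27, w*C=1*27=27
  Job (p=7,w=1): C=34, w*C=1*34=34
Total weighted completion time = 248

248


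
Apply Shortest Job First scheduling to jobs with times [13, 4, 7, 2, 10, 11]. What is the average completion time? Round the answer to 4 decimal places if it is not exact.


SJF order (ascending): [2, 4, 7, 10, 11, 13]
Completion times:
  Job 1: burst=2, C=2
  Job 2: burst=4, C=6
  Job 3: burst=7, C=13
  Job 4: burst=10, C=23
  Job 5: burst=11, C=34
  Job 6: burst=13, C=47
Average completion = 125/6 = 20.8333

20.8333


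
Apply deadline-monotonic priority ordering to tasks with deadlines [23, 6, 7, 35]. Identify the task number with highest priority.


Sort tasks by relative deadline (ascending):
  Task 2: deadline = 6
  Task 3: deadline = 7
  Task 1: deadline = 23
  Task 4: deadline = 35
Priority order (highest first): [2, 3, 1, 4]
Highest priority task = 2

2


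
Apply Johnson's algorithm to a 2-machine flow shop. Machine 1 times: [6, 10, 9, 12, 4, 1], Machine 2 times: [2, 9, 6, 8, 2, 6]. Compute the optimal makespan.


Apply Johnson's rule:
  Group 1 (a <= b): [(6, 1, 6)]
  Group 2 (a > b): [(2, 10, 9), (4, 12, 8), (3, 9, 6), (1, 6, 2), (5, 4, 2)]
Optimal job order: [6, 2, 4, 3, 1, 5]
Schedule:
  Job 6: M1 done at 1, M2 done at 7
  Job 2: M1 done at 11, M2 done at 20
  Job 4: M1 done at 23, M2 done at 31
  Job 3: M1 done at 32, M2 done at 38
  Job 1: M1 done at 38, M2 done at 40
  Job 5: M1 done at 42, M2 done at 44
Makespan = 44

44


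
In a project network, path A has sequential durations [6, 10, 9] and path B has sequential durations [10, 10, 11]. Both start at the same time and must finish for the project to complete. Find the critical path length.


Path A total = 6 + 10 + 9 = 25
Path B total = 10 + 10 + 11 = 31
Critical path = longest path = max(25, 31) = 31

31


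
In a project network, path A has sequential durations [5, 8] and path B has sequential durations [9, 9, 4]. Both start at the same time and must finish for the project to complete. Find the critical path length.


Path A total = 5 + 8 = 13
Path B total = 9 + 9 + 4 = 22
Critical path = longest path = max(13, 22) = 22

22


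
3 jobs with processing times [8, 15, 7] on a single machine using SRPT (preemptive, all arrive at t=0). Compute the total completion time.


Since all jobs arrive at t=0, SRPT equals SPT ordering.
SPT order: [7, 8, 15]
Completion times:
  Job 1: p=7, C=7
  Job 2: p=8, C=15
  Job 3: p=15, C=30
Total completion time = 7 + 15 + 30 = 52

52


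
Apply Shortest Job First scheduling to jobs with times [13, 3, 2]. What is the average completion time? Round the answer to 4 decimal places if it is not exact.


SJF order (ascending): [2, 3, 13]
Completion times:
  Job 1: burst=2, C=2
  Job 2: burst=3, C=5
  Job 3: burst=13, C=18
Average completion = 25/3 = 8.3333

8.3333


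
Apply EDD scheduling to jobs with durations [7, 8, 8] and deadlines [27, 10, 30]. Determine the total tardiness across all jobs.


Sort by due date (EDD order): [(8, 10), (7, 27), (8, 30)]
Compute completion times and tardiness:
  Job 1: p=8, d=10, C=8, tardiness=max(0,8-10)=0
  Job 2: p=7, d=27, C=15, tardiness=max(0,15-27)=0
  Job 3: p=8, d=30, C=23, tardiness=max(0,23-30)=0
Total tardiness = 0

0


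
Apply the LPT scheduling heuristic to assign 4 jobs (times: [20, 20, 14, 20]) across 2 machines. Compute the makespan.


Sort jobs in decreasing order (LPT): [20, 20, 20, 14]
Assign each job to the least loaded machine:
  Machine 1: jobs [20, 20], load = 40
  Machine 2: jobs [20, 14], load = 34
Makespan = max load = 40

40


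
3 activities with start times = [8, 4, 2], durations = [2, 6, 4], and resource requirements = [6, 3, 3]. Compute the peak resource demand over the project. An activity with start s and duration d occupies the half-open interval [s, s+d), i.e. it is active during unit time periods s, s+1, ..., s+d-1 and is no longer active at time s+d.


Each activity i is active on [start_i, start_i + duration_i).
Compute total resource usage per time slot:
  t=0: active resources = [], total = 0
  t=1: active resources = [], total = 0
  t=2: active resources = [3], total = 3
  t=3: active resources = [3], total = 3
  t=4: active resources = [3, 3], total = 6
  t=5: active resources = [3, 3], total = 6
  t=6: active resources = [3], total = 3
  t=7: active resources = [3], total = 3
  t=8: active resources = [6, 3], total = 9
  t=9: active resources = [6, 3], total = 9
Peak resource demand = 9

9


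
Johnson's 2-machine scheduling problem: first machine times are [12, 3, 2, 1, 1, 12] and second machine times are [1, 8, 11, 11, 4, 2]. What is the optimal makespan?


Apply Johnson's rule:
  Group 1 (a <= b): [(4, 1, 11), (5, 1, 4), (3, 2, 11), (2, 3, 8)]
  Group 2 (a > b): [(6, 12, 2), (1, 12, 1)]
Optimal job order: [4, 5, 3, 2, 6, 1]
Schedule:
  Job 4: M1 done at 1, M2 done at 12
  Job 5: M1 done at 2, M2 done at 16
  Job 3: M1 done at 4, M2 done at 27
  Job 2: M1 done at 7, M2 done at 35
  Job 6: M1 done at 19, M2 done at 37
  Job 1: M1 done at 31, M2 done at 38
Makespan = 38

38


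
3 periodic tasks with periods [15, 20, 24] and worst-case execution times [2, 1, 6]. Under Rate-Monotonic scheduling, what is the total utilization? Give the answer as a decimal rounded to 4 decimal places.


Compute individual utilizations (exact fractions):
  Task 1: C/T = 2/15 (approx. 0.1333)
  Task 2: C/T = 1/20 (approx. 0.05)
  Task 3: C/T = 6/24 = 1/4 (approx. 0.25)
Total utilization U = 2/15 + 1/20 + 1/4 = 13/30
Rounded to 4 decimal places: U = 0.4333
RM (Liu & Layland) bound for 3 tasks = 0.779763; compare with U = 13/30 (approx. 0.433333)
U <= bound, so schedulable by RM sufficient condition.

0.4333


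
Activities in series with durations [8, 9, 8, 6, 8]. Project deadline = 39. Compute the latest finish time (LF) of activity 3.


LF(activity 3) = deadline - sum of successor durations
Successors: activities 4 through 5 with durations [6, 8]
Sum of successor durations = 14
LF = 39 - 14 = 25

25


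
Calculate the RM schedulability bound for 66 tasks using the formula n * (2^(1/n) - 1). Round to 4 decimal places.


Compute 2^(1/66) = 1.0105575720
Subtract 1: 1.0105575720 - 1 = 0.0105575720
Multiply by n: 66 * 0.0105575720 = 0.6967997520
Round to 4 dp: 0.6968

0.6968


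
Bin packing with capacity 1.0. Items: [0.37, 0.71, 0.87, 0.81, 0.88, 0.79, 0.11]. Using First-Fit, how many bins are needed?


Place items sequentially using First-Fit:
  Item 0.37 -> new Bin 1
  Item 0.71 -> new Bin 2
  Item 0.87 -> new Bin 3
  Item 0.81 -> new Bin 4
  Item 0.88 -> new Bin 5
  Item 0.79 -> new Bin 6
  Item 0.11 -> Bin 1 (now 0.48)
Total bins used = 6

6


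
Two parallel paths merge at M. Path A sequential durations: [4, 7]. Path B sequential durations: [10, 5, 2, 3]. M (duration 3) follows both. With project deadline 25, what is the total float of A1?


Forward pass: ES(A1) = sum of predecessors on chain A = 0
EF = ES + duration = 0 + 4 = 4
Backward pass: LF(M) = deadline = 25; LS(M) = 25 - 3 = 22
LF(A1) = LS(M) - sum(successors on chain A) = 22 - 7 = 15
LS = LF - duration = 15 - 4 = 11
Total float = LS - ES = 11 - 0 = 11

11


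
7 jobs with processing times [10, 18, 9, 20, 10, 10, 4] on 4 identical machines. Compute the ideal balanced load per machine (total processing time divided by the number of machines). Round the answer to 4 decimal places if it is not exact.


Total processing time = 10 + 18 + 9 + 20 + 10 + 10 + 4 = 81
Number of machines = 4
Ideal balanced load = 81 / 4 = 20.25

20.25


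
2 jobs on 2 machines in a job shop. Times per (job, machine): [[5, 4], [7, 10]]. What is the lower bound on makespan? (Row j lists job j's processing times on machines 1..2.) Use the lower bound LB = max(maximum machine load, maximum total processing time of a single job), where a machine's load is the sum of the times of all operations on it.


Machine loads:
  Machine 1: 5 + 7 = 12
  Machine 2: 4 + 10 = 14
Max machine load = 14
Job totals:
  Job 1: 9
  Job 2: 17
Max job total = 17
Lower bound = max(14, 17) = 17

17


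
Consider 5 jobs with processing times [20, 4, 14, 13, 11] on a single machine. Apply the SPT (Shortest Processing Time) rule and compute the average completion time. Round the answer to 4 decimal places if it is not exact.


Sort jobs by processing time (SPT order): [4, 11, 13, 14, 20]
Compute completion times sequentially:
  Job 1: processing = 4, completes at 4
  Job 2: processing = 11, completes at 15
  Job 3: processing = 13, completes at 28
  Job 4: processing = 14, completes at 42
  Job 5: processing = 20, completes at 62
Sum of completion times = 151
Average completion time = 151/5 = 30.2

30.2


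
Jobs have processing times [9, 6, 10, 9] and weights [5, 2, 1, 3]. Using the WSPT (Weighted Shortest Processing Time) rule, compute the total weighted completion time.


Compute p/w ratios and sort ascending (WSPT): [(9, 5), (6, 2), (9, 3), (10, 1)]
Compute weighted completion times:
  Job (p=9,w=5): C=9, w*C=5*9=45
  Job (p=6,w=2): C=15, w*C=2*15=30
  Job (p=9,w=3): C=24, w*C=3*24=72
  Job (p=10,w=1): C=34, w*C=1*34=34
Total weighted completion time = 181

181


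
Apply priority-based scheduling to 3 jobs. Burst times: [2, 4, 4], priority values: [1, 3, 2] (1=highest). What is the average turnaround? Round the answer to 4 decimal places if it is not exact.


Sort by priority (ascending = highest first):
Order: [(1, 2), (2, 4), (3, 4)]
Completion times:
  Priority 1, burst=2, C=2
  Priority 2, burst=4, C=6
  Priority 3, burst=4, C=10
Average turnaround = 18/3 = 6.0

6.0


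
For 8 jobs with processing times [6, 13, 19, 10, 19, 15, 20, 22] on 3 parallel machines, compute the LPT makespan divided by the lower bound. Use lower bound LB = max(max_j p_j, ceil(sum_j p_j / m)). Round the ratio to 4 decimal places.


LPT order: [22, 20, 19, 19, 15, 13, 10, 6]
Machine loads after assignment: [45, 41, 38]
LPT makespan = 45
Lower bound = max(max_job, ceil(total/3)) = max(22, 42) = 42
Ratio = 45 / 42 = 1.0714

1.0714


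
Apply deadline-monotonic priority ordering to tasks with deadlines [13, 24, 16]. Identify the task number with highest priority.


Sort tasks by relative deadline (ascending):
  Task 1: deadline = 13
  Task 3: deadline = 16
  Task 2: deadline = 24
Priority order (highest first): [1, 3, 2]
Highest priority task = 1

1


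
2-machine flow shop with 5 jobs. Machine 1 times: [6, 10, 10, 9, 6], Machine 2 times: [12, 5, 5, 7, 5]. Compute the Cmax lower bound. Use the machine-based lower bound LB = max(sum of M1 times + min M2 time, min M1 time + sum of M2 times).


LB1 = sum(M1 times) + min(M2 times) = 41 + 5 = 46
LB2 = min(M1 times) + sum(M2 times) = 6 + 34 = 40
Lower bound = max(LB1, LB2) = max(46, 40) = 46

46


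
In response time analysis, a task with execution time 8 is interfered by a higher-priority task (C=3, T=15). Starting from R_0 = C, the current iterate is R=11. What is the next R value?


R_next = C + ceil(R_prev / T_hp) * C_hp
ceil(11 / 15) = ceil(0.7333) = 1
Interference = 1 * 3 = 3
R_next = 8 + 3 = 11
R_next = R_prev, so the iteration has converged (response time = 11).

11


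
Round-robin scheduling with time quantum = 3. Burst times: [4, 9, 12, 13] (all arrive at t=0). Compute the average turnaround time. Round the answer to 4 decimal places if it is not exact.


Time quantum = 3
Execution trace:
  J1 runs 3 units, time = 3
  J2 runs 3 units, time = 6
  J3 runs 3 units, time = 9
  J4 runs 3 units, time = 12
  J1 runs 1 units, time = 13
  J2 runs 3 units, time = 16
  J3 runs 3 units, time = 19
  J4 runs 3 units, time = 22
  J2 runs 3 units, time = 25
  J3 runs 3 units, time = 28
  J4 runs 3 units, time = 31
  J3 runs 3 units, time = 34
  J4 runs 3 units, time = 37
  J4 runs 1 units, time = 38
Finish times: [13, 25, 34, 38]
Average turnaround = 110/4 = 27.5

27.5


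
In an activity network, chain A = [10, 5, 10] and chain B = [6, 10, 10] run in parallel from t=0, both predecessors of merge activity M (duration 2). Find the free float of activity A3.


ES(A3) = sum of predecessors on chain A = 15
EF(A3) = ES + duration = 15 + 10 = 25
Successor of A3 is M. ES(M) = max(sum(A), sum(B)) = max(25, 26) = 26
Free float = ES(successor) - EF(current) = 26 - 25 = 1

1


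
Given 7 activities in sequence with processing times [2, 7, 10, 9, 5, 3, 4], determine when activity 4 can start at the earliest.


Activity 4 starts after activities 1 through 3 complete.
Predecessor durations: [2, 7, 10]
ES = 2 + 7 + 10 = 19

19


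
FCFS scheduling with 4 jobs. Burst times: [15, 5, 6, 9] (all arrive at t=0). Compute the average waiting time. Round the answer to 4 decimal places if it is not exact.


FCFS order (as given): [15, 5, 6, 9]
Waiting times:
  Job 1: wait = 0
  Job 2: wait = 15
  Job 3: wait = 20
  Job 4: wait = 26
Sum of waiting times = 61
Average waiting time = 61/4 = 15.25

15.25


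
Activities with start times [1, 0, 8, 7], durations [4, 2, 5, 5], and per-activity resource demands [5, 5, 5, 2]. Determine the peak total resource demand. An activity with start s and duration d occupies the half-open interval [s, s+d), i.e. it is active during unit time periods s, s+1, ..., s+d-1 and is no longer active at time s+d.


Each activity i is active on [start_i, start_i + duration_i).
Compute total resource usage per time slot:
  t=0: active resources = [5], total = 5
  t=1: active resources = [5, 5], total = 10
  t=2: active resources = [5], total = 5
  t=3: active resources = [5], total = 5
  t=4: active resources = [5], total = 5
  t=5: active resources = [], total = 0
  t=6: active resources = [], total = 0
  t=7: active resources = [2], total = 2
  t=8: active resources = [5, 2], total = 7
  t=9: active resources = [5, 2], total = 7
  t=10: active resources = [5, 2], total = 7
  t=11: active resources = [5, 2], total = 7
  t=12: active resources = [5], total = 5
Peak resource demand = 10

10


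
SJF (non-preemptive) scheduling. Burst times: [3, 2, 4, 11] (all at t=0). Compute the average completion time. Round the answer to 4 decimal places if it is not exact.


SJF order (ascending): [2, 3, 4, 11]
Completion times:
  Job 1: burst=2, C=2
  Job 2: burst=3, C=5
  Job 3: burst=4, C=9
  Job 4: burst=11, C=20
Average completion = 36/4 = 9.0

9.0


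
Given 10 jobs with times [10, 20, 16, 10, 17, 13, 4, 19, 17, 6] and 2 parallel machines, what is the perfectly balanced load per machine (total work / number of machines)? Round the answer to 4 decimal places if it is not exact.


Total processing time = 10 + 20 + 16 + 10 + 17 + 13 + 4 + 19 + 17 + 6 = 132
Number of machines = 2
Ideal balanced load = 132 / 2 = 66.0

66.0


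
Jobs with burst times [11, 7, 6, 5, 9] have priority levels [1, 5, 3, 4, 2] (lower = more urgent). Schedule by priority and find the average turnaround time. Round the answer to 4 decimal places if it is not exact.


Sort by priority (ascending = highest first):
Order: [(1, 11), (2, 9), (3, 6), (4, 5), (5, 7)]
Completion times:
  Priority 1, burst=11, C=11
  Priority 2, burst=9, C=20
  Priority 3, burst=6, C=26
  Priority 4, burst=5, C=31
  Priority 5, burst=7, C=38
Average turnaround = 126/5 = 25.2

25.2


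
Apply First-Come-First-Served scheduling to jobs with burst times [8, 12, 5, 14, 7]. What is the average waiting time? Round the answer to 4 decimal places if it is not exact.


FCFS order (as given): [8, 12, 5, 14, 7]
Waiting times:
  Job 1: wait = 0
  Job 2: wait = 8
  Job 3: wait = 20
  Job 4: wait = 25
  Job 5: wait = 39
Sum of waiting times = 92
Average waiting time = 92/5 = 18.4

18.4


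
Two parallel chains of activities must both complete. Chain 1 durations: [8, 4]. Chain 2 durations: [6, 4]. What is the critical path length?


Path A total = 8 + 4 = 12
Path B total = 6 + 4 = 10
Critical path = longest path = max(12, 10) = 12

12


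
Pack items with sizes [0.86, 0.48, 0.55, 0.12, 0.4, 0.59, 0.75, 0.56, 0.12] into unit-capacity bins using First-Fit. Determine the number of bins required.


Place items sequentially using First-Fit:
  Item 0.86 -> new Bin 1
  Item 0.48 -> new Bin 2
  Item 0.55 -> new Bin 3
  Item 0.12 -> Bin 1 (now 0.98)
  Item 0.4 -> Bin 2 (now 0.88)
  Item 0.59 -> new Bin 4
  Item 0.75 -> new Bin 5
  Item 0.56 -> new Bin 6
  Item 0.12 -> Bin 2 (now 1.0)
Total bins used = 6

6


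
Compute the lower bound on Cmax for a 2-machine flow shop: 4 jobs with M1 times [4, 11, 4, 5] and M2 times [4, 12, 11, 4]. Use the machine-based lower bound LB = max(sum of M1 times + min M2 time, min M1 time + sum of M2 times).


LB1 = sum(M1 times) + min(M2 times) = 24 + 4 = 28
LB2 = min(M1 times) + sum(M2 times) = 4 + 31 = 35
Lower bound = max(LB1, LB2) = max(28, 35) = 35

35


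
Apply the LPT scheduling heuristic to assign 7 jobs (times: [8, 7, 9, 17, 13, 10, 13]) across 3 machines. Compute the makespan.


Sort jobs in decreasing order (LPT): [17, 13, 13, 10, 9, 8, 7]
Assign each job to the least loaded machine:
  Machine 1: jobs [17, 8], load = 25
  Machine 2: jobs [13, 10], load = 23
  Machine 3: jobs [13, 9, 7], load = 29
Makespan = max load = 29

29


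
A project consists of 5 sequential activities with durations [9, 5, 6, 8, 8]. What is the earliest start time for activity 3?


Activity 3 starts after activities 1 through 2 complete.
Predecessor durations: [9, 5]
ES = 9 + 5 = 14

14


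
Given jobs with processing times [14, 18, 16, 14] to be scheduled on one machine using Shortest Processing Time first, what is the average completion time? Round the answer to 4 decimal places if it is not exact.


Sort jobs by processing time (SPT order): [14, 14, 16, 18]
Compute completion times sequentially:
  Job 1: processing = 14, completes at 14
  Job 2: processing = 14, completes at 28
  Job 3: processing = 16, completes at 44
  Job 4: processing = 18, completes at 62
Sum of completion times = 148
Average completion time = 148/4 = 37.0

37.0


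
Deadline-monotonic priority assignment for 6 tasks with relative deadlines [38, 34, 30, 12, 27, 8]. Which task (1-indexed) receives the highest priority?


Sort tasks by relative deadline (ascending):
  Task 6: deadline = 8
  Task 4: deadline = 12
  Task 5: deadline = 27
  Task 3: deadline = 30
  Task 2: deadline = 34
  Task 1: deadline = 38
Priority order (highest first): [6, 4, 5, 3, 2, 1]
Highest priority task = 6

6


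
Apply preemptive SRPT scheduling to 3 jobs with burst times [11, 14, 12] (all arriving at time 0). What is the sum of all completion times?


Since all jobs arrive at t=0, SRPT equals SPT ordering.
SPT order: [11, 12, 14]
Completion times:
  Job 1: p=11, C=11
  Job 2: p=12, C=23
  Job 3: p=14, C=37
Total completion time = 11 + 23 + 37 = 71

71


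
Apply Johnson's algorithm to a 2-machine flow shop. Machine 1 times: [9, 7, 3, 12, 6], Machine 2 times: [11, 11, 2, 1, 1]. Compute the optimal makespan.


Apply Johnson's rule:
  Group 1 (a <= b): [(2, 7, 11), (1, 9, 11)]
  Group 2 (a > b): [(3, 3, 2), (4, 12, 1), (5, 6, 1)]
Optimal job order: [2, 1, 3, 4, 5]
Schedule:
  Job 2: M1 done at 7, M2 done at 18
  Job 1: M1 done at 16, M2 done at 29
  Job 3: M1 done at 19, M2 done at 31
  Job 4: M1 done at 31, M2 done at 32
  Job 5: M1 done at 37, M2 done at 38
Makespan = 38

38


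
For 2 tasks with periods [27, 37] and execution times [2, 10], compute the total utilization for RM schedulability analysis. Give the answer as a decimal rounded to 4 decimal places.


Compute individual utilizations (exact fractions):
  Task 1: C/T = 2/27 (approx. 0.0741)
  Task 2: C/T = 10/37 (approx. 0.2703)
Total utilization U = 2/27 + 10/37 = 344/999
Rounded to 4 decimal places: U = 0.3443
RM (Liu & Layland) bound for 2 tasks = 0.828427; compare with U = 344/999 (approx. 0.344344)
U <= bound, so schedulable by RM sufficient condition.

0.3443


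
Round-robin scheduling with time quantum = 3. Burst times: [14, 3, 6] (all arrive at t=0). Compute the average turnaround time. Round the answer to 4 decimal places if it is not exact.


Time quantum = 3
Execution trace:
  J1 runs 3 units, time = 3
  J2 runs 3 units, time = 6
  J3 runs 3 units, time = 9
  J1 runs 3 units, time = 12
  J3 runs 3 units, time = 15
  J1 runs 3 units, time = 18
  J1 runs 3 units, time = 21
  J1 runs 2 units, time = 23
Finish times: [23, 6, 15]
Average turnaround = 44/3 = 14.6667

14.6667


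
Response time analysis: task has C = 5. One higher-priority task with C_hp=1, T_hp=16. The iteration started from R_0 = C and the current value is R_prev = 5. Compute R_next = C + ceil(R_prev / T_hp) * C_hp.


R_next = C + ceil(R_prev / T_hp) * C_hp
ceil(5 / 16) = ceil(0.3125) = 1
Interference = 1 * 1 = 1
R_next = 5 + 1 = 6

6


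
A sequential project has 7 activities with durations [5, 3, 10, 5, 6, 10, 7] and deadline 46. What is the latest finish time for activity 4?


LF(activity 4) = deadline - sum of successor durations
Successors: activities 5 through 7 with durations [6, 10, 7]
Sum of successor durations = 23
LF = 46 - 23 = 23

23


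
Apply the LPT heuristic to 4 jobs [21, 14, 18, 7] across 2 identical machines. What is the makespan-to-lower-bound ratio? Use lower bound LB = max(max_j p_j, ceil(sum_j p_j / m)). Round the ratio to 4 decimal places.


LPT order: [21, 18, 14, 7]
Machine loads after assignment: [28, 32]
LPT makespan = 32
Lower bound = max(max_job, ceil(total/2)) = max(21, 30) = 30
Ratio = 32 / 30 = 1.0667

1.0667


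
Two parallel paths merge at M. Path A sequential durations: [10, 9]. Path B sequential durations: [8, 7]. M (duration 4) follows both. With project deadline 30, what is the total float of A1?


Forward pass: ES(A1) = sum of predecessors on chain A = 0
EF = ES + duration = 0 + 10 = 10
Backward pass: LF(M) = deadline = 30; LS(M) = 30 - 4 = 26
LF(A1) = LS(M) - sum(successors on chain A) = 26 - 9 = 17
LS = LF - duration = 17 - 10 = 7
Total float = LS - ES = 7 - 0 = 7

7


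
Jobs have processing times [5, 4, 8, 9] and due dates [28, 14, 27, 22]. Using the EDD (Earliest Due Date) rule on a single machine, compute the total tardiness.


Sort by due date (EDD order): [(4, 14), (9, 22), (8, 27), (5, 28)]
Compute completion times and tardiness:
  Job 1: p=4, d=14, C=4, tardiness=max(0,4-14)=0
  Job 2: p=9, d=22, C=13, tardiness=max(0,13-22)=0
  Job 3: p=8, d=27, C=21, tardiness=max(0,21-27)=0
  Job 4: p=5, d=28, C=26, tardiness=max(0,26-28)=0
Total tardiness = 0

0


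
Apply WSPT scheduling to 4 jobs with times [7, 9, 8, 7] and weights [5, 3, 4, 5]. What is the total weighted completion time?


Compute p/w ratios and sort ascending (WSPT): [(7, 5), (7, 5), (8, 4), (9, 3)]
Compute weighted completion times:
  Job (p=7,w=5): C=7, w*C=5*7=35
  Job (p=7,w=5): C=14, w*C=5*14=70
  Job (p=8,w=4): C=22, w*C=4*22=88
  Job (p=9,w=3): C=31, w*C=3*31=93
Total weighted completion time = 286

286


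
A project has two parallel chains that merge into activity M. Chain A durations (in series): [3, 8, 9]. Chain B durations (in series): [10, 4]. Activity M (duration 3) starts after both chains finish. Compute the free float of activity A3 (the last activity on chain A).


ES(A3) = sum of predecessors on chain A = 11
EF(A3) = ES + duration = 11 + 9 = 20
Successor of A3 is M. ES(M) = max(sum(A), sum(B)) = max(20, 14) = 20
Free float = ES(successor) - EF(current) = 20 - 20 = 0

0


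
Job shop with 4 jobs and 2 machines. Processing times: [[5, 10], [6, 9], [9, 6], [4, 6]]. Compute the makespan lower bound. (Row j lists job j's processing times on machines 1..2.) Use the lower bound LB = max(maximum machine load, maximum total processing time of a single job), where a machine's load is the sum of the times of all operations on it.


Machine loads:
  Machine 1: 5 + 6 + 9 + 4 = 24
  Machine 2: 10 + 9 + 6 + 6 = 31
Max machine load = 31
Job totals:
  Job 1: 15
  Job 2: 15
  Job 3: 15
  Job 4: 10
Max job total = 15
Lower bound = max(31, 15) = 31

31


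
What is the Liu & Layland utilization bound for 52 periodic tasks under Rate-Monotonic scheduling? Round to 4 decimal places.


Compute 2^(1/52) = 1.0134189907
Subtract 1: 1.0134189907 - 1 = 0.0134189907
Multiply by n: 52 * 0.0134189907 = 0.6977875164
Round to 4 dp: 0.6978

0.6978


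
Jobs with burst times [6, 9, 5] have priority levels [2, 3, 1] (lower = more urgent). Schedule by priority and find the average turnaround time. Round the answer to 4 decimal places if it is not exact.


Sort by priority (ascending = highest first):
Order: [(1, 5), (2, 6), (3, 9)]
Completion times:
  Priority 1, burst=5, C=5
  Priority 2, burst=6, C=11
  Priority 3, burst=9, C=20
Average turnaround = 36/3 = 12.0

12.0


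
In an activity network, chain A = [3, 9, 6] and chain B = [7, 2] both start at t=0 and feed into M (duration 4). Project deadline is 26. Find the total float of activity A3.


Forward pass: ES(A3) = sum of predecessors on chain A = 12
EF = ES + duration = 12 + 6 = 18
Backward pass: LF(M) = deadline = 26; LS(M) = 26 - 4 = 22
LF(A3) = LS(M) - sum(successors on chain A) = 22 - 0 = 22
LS = LF - duration = 22 - 6 = 16
Total float = LS - ES = 16 - 12 = 4

4


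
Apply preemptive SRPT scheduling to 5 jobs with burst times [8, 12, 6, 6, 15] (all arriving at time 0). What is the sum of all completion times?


Since all jobs arrive at t=0, SRPT equals SPT ordering.
SPT order: [6, 6, 8, 12, 15]
Completion times:
  Job 1: p=6, C=6
  Job 2: p=6, C=12
  Job 3: p=8, C=20
  Job 4: p=12, C=32
  Job 5: p=15, C=47
Total completion time = 6 + 12 + 20 + 32 + 47 = 117

117


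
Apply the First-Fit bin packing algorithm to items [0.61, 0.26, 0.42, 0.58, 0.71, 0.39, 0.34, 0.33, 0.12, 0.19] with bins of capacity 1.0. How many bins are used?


Place items sequentially using First-Fit:
  Item 0.61 -> new Bin 1
  Item 0.26 -> Bin 1 (now 0.87)
  Item 0.42 -> new Bin 2
  Item 0.58 -> Bin 2 (now 1.0)
  Item 0.71 -> new Bin 3
  Item 0.39 -> new Bin 4
  Item 0.34 -> Bin 4 (now 0.73)
  Item 0.33 -> new Bin 5
  Item 0.12 -> Bin 1 (now 0.99)
  Item 0.19 -> Bin 3 (now 0.9)
Total bins used = 5

5


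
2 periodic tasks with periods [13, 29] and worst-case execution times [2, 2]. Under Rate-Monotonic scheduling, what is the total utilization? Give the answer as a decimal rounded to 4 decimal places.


Compute individual utilizations (exact fractions):
  Task 1: C/T = 2/13 (approx. 0.1538)
  Task 2: C/T = 2/29 (approx. 0.069)
Total utilization U = 2/13 + 2/29 = 84/377
Rounded to 4 decimal places: U = 0.2228
RM (Liu & Layland) bound for 2 tasks = 0.828427; compare with U = 84/377 (approx. 0.222812)
U <= bound, so schedulable by RM sufficient condition.

0.2228


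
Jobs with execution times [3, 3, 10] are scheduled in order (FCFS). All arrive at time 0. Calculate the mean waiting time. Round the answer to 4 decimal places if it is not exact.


FCFS order (as given): [3, 3, 10]
Waiting times:
  Job 1: wait = 0
  Job 2: wait = 3
  Job 3: wait = 6
Sum of waiting times = 9
Average waiting time = 9/3 = 3.0

3.0


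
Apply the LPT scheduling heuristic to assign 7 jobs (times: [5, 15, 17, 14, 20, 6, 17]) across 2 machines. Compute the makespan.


Sort jobs in decreasing order (LPT): [20, 17, 17, 15, 14, 6, 5]
Assign each job to the least loaded machine:
  Machine 1: jobs [20, 15, 6, 5], load = 46
  Machine 2: jobs [17, 17, 14], load = 48
Makespan = max load = 48

48


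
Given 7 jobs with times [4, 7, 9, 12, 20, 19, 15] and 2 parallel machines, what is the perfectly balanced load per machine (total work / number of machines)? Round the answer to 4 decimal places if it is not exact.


Total processing time = 4 + 7 + 9 + 12 + 20 + 19 + 15 = 86
Number of machines = 2
Ideal balanced load = 86 / 2 = 43.0

43.0


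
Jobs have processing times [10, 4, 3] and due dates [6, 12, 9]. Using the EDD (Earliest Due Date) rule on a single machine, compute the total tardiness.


Sort by due date (EDD order): [(10, 6), (3, 9), (4, 12)]
Compute completion times and tardiness:
  Job 1: p=10, d=6, C=10, tardiness=max(0,10-6)=4
  Job 2: p=3, d=9, C=13, tardiness=max(0,13-9)=4
  Job 3: p=4, d=12, C=17, tardiness=max(0,17-12)=5
Total tardiness = 13

13


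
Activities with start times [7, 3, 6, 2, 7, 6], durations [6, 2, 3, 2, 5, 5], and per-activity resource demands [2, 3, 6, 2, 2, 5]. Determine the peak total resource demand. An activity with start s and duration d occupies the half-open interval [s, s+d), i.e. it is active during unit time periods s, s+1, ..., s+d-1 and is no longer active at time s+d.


Each activity i is active on [start_i, start_i + duration_i).
Compute total resource usage per time slot:
  t=0: active resources = [], total = 0
  t=1: active resources = [], total = 0
  t=2: active resources = [2], total = 2
  t=3: active resources = [3, 2], total = 5
  t=4: active resources = [3], total = 3
  t=5: active resources = [], total = 0
  t=6: active resources = [6, 5], total = 11
  t=7: active resources = [2, 6, 2, 5], total = 15
  t=8: active resources = [2, 6, 2, 5], total = 15
  t=9: active resources = [2, 2, 5], total = 9
  t=10: active resources = [2, 2, 5], total = 9
  t=11: active resources = [2, 2], total = 4
  t=12: active resources = [2], total = 2
Peak resource demand = 15

15


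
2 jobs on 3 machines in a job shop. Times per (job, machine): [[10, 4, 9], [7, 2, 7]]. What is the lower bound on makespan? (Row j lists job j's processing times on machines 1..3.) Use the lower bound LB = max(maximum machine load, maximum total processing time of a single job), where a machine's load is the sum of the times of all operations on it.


Machine loads:
  Machine 1: 10 + 7 = 17
  Machine 2: 4 + 2 = 6
  Machine 3: 9 + 7 = 16
Max machine load = 17
Job totals:
  Job 1: 23
  Job 2: 16
Max job total = 23
Lower bound = max(17, 23) = 23

23


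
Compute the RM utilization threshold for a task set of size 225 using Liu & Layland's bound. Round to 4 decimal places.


Compute 2^(1/225) = 1.0030854042
Subtract 1: 1.0030854042 - 1 = 0.0030854042
Multiply by n: 225 * 0.0030854042 = 0.6942159450
Round to 4 dp: 0.6942

0.6942


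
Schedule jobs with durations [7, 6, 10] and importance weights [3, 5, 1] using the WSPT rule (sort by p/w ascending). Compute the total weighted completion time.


Compute p/w ratios and sort ascending (WSPT): [(6, 5), (7, 3), (10, 1)]
Compute weighted completion times:
  Job (p=6,w=5): C=6, w*C=5*6=30
  Job (p=7,w=3): C=13, w*C=3*13=39
  Job (p=10,w=1): C=23, w*C=1*23=23
Total weighted completion time = 92

92


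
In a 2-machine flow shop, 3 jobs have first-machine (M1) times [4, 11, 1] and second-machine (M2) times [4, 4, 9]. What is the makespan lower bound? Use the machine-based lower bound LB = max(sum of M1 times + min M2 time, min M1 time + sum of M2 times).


LB1 = sum(M1 times) + min(M2 times) = 16 + 4 = 20
LB2 = min(M1 times) + sum(M2 times) = 1 + 17 = 18
Lower bound = max(LB1, LB2) = max(20, 18) = 20

20


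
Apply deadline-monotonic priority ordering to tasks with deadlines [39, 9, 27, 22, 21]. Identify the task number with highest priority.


Sort tasks by relative deadline (ascending):
  Task 2: deadline = 9
  Task 5: deadline = 21
  Task 4: deadline = 22
  Task 3: deadline = 27
  Task 1: deadline = 39
Priority order (highest first): [2, 5, 4, 3, 1]
Highest priority task = 2

2


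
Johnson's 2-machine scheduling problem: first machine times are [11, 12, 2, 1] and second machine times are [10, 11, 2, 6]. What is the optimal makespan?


Apply Johnson's rule:
  Group 1 (a <= b): [(4, 1, 6), (3, 2, 2)]
  Group 2 (a > b): [(2, 12, 11), (1, 11, 10)]
Optimal job order: [4, 3, 2, 1]
Schedule:
  Job 4: M1 done at 1, M2 done at 7
  Job 3: M1 done at 3, M2 done at 9
  Job 2: M1 done at 15, M2 done at 26
  Job 1: M1 done at 26, M2 done at 36
Makespan = 36

36


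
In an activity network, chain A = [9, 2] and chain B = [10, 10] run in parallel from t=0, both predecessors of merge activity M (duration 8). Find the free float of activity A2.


ES(A2) = sum of predecessors on chain A = 9
EF(A2) = ES + duration = 9 + 2 = 11
Successor of A2 is M. ES(M) = max(sum(A), sum(B)) = max(11, 20) = 20
Free float = ES(successor) - EF(current) = 20 - 11 = 9

9


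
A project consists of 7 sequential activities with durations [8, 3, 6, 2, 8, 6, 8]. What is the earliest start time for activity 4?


Activity 4 starts after activities 1 through 3 complete.
Predecessor durations: [8, 3, 6]
ES = 8 + 3 + 6 = 17

17


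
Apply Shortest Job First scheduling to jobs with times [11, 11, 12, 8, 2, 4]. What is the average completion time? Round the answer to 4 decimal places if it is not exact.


SJF order (ascending): [2, 4, 8, 11, 11, 12]
Completion times:
  Job 1: burst=2, C=2
  Job 2: burst=4, C=6
  Job 3: burst=8, C=14
  Job 4: burst=11, C=25
  Job 5: burst=11, C=36
  Job 6: burst=12, C=48
Average completion = 131/6 = 21.8333

21.8333


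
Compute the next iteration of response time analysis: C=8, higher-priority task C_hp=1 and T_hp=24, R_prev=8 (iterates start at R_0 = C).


R_next = C + ceil(R_prev / T_hp) * C_hp
ceil(8 / 24) = ceil(0.3333) = 1
Interference = 1 * 1 = 1
R_next = 8 + 1 = 9

9


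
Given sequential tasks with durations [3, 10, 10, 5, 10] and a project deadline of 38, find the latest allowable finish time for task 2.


LF(activity 2) = deadline - sum of successor durations
Successors: activities 3 through 5 with durations [10, 5, 10]
Sum of successor durations = 25
LF = 38 - 25 = 13

13


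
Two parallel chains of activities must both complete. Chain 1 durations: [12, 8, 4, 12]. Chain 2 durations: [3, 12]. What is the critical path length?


Path A total = 12 + 8 + 4 + 12 = 36
Path B total = 3 + 12 = 15
Critical path = longest path = max(36, 15) = 36

36


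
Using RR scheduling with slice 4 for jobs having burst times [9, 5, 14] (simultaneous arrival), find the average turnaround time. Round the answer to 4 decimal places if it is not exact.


Time quantum = 4
Execution trace:
  J1 runs 4 units, time = 4
  J2 runs 4 units, time = 8
  J3 runs 4 units, time = 12
  J1 runs 4 units, time = 16
  J2 runs 1 units, time = 17
  J3 runs 4 units, time = 21
  J1 runs 1 units, time = 22
  J3 runs 4 units, time = 26
  J3 runs 2 units, time = 28
Finish times: [22, 17, 28]
Average turnaround = 67/3 = 22.3333

22.3333
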